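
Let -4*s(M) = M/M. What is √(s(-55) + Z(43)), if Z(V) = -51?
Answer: I*√205/2 ≈ 7.1589*I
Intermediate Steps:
s(M) = -¼ (s(M) = -M/(4*M) = -¼*1 = -¼)
√(s(-55) + Z(43)) = √(-¼ - 51) = √(-205/4) = I*√205/2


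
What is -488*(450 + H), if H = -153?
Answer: -144936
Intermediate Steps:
-488*(450 + H) = -488*(450 - 153) = -488*297 = -144936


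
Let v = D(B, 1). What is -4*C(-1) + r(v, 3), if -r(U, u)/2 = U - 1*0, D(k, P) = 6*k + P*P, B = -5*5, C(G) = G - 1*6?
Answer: 326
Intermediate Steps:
C(G) = -6 + G (C(G) = G - 6 = -6 + G)
B = -25
D(k, P) = P² + 6*k (D(k, P) = 6*k + P² = P² + 6*k)
v = -149 (v = 1² + 6*(-25) = 1 - 150 = -149)
r(U, u) = -2*U (r(U, u) = -2*(U - 1*0) = -2*(U + 0) = -2*U)
-4*C(-1) + r(v, 3) = -4*(-6 - 1) - 2*(-149) = -4*(-7) + 298 = 28 + 298 = 326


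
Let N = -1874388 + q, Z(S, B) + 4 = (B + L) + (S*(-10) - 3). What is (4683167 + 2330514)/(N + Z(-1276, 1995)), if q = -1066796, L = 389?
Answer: -7013681/2926047 ≈ -2.3970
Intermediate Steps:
Z(S, B) = 382 + B - 10*S (Z(S, B) = -4 + ((B + 389) + (S*(-10) - 3)) = -4 + ((389 + B) + (-10*S - 3)) = -4 + ((389 + B) + (-3 - 10*S)) = -4 + (386 + B - 10*S) = 382 + B - 10*S)
N = -2941184 (N = -1874388 - 1066796 = -2941184)
(4683167 + 2330514)/(N + Z(-1276, 1995)) = (4683167 + 2330514)/(-2941184 + (382 + 1995 - 10*(-1276))) = 7013681/(-2941184 + (382 + 1995 + 12760)) = 7013681/(-2941184 + 15137) = 7013681/(-2926047) = 7013681*(-1/2926047) = -7013681/2926047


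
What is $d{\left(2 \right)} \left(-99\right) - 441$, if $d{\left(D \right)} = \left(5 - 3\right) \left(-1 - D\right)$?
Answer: $153$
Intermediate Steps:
$d{\left(D \right)} = -2 - 2 D$ ($d{\left(D \right)} = 2 \left(-1 - D\right) = -2 - 2 D$)
$d{\left(2 \right)} \left(-99\right) - 441 = \left(-2 - 4\right) \left(-99\right) - 441 = \left(-6\right) \left(-99\right) - 441 = 594 - 441 = 153$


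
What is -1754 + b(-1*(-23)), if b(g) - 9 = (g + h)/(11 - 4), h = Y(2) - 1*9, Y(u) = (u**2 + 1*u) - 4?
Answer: -12199/7 ≈ -1742.7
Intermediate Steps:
Y(u) = -4 + u + u**2 (Y(u) = (u**2 + u) - 4 = (u + u**2) - 4 = -4 + u + u**2)
h = -7 (h = (-4 + 2 + 2**2) - 1*9 = (-4 + 2 + 4) - 9 = 2 - 9 = -7)
b(g) = 8 + g/7 (b(g) = 9 + (g - 7)/(11 - 4) = 9 + (-7 + g)/7 = 9 + (-7 + g)*(1/7) = 9 + (-1 + g/7) = 8 + g/7)
-1754 + b(-1*(-23)) = -1754 + (8 + (-1*(-23))/7) = -1754 + (8 + (1/7)*23) = -1754 + (8 + 23/7) = -1754 + 79/7 = -12199/7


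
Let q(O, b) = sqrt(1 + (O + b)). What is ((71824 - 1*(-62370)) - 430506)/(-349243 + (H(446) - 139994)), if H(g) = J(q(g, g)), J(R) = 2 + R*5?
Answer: 7248310066/11967543145 + 74078*sqrt(893)/11967543145 ≈ 0.60585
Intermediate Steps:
q(O, b) = sqrt(1 + O + b)
J(R) = 2 + 5*R
H(g) = 2 + 5*sqrt(1 + 2*g) (H(g) = 2 + 5*sqrt(1 + g + g) = 2 + 5*sqrt(1 + 2*g))
((71824 - 1*(-62370)) - 430506)/(-349243 + (H(446) - 139994)) = ((71824 - 1*(-62370)) - 430506)/(-349243 + ((2 + 5*sqrt(1 + 2*446)) - 139994)) = ((71824 + 62370) - 430506)/(-349243 + ((2 + 5*sqrt(1 + 892)) - 139994)) = (134194 - 430506)/(-349243 + ((2 + 5*sqrt(893)) - 139994)) = -296312/(-349243 + (-139992 + 5*sqrt(893))) = -296312/(-489235 + 5*sqrt(893))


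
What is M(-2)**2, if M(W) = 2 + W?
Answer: 0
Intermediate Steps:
M(-2)**2 = (2 - 2)**2 = 0**2 = 0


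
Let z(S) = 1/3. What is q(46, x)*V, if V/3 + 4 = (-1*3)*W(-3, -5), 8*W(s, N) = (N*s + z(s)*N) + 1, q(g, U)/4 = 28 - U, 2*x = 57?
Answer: 225/4 ≈ 56.250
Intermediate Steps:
x = 57/2 (x = (½)*57 = 57/2 ≈ 28.500)
z(S) = ⅓
q(g, U) = 112 - 4*U (q(g, U) = 4*(28 - U) = 112 - 4*U)
W(s, N) = ⅛ + N/24 + N*s/8 (W(s, N) = ((N*s + N/3) + 1)/8 = ((N/3 + N*s) + 1)/8 = (1 + N/3 + N*s)/8 = ⅛ + N/24 + N*s/8)
V = -225/8 (V = -12 + 3*((-1*3)*(⅛ + (1/24)*(-5) + (⅛)*(-5)*(-3))) = -12 + 3*(-3*(⅛ - 5/24 + 15/8)) = -12 + 3*(-3*43/24) = -12 + 3*(-43/8) = -12 - 129/8 = -225/8 ≈ -28.125)
q(46, x)*V = (112 - 4*57/2)*(-225/8) = (112 - 114)*(-225/8) = -2*(-225/8) = 225/4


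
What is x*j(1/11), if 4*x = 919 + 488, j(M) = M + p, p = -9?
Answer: -68943/22 ≈ -3133.8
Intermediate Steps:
j(M) = -9 + M (j(M) = M - 9 = -9 + M)
x = 1407/4 (x = (919 + 488)/4 = (¼)*1407 = 1407/4 ≈ 351.75)
x*j(1/11) = 1407*(-9 + 1/11)/4 = (1407/4)*(-98/11) = -68943/22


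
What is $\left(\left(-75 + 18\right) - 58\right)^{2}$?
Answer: $13225$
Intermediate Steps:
$\left(\left(-75 + 18\right) - 58\right)^{2} = \left(-57 - 58\right)^{2} = \left(-115\right)^{2} = 13225$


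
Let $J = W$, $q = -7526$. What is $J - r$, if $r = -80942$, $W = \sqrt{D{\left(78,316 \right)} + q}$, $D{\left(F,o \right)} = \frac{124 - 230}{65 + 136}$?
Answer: $80942 + \frac{8 i \sqrt{4751238}}{201} \approx 80942.0 + 86.756 i$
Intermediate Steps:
$D{\left(F,o \right)} = - \frac{106}{201}$
$W = \frac{8 i \sqrt{4751238}}{201}$ ($W = \sqrt{- \frac{106}{201} - 7526} = \sqrt{- \frac{1512832}{201}} = \frac{8 i \sqrt{4751238}}{201} \approx 86.756 i$)
$J = \frac{8 i \sqrt{4751238}}{201} \approx 86.756 i$
$J - r = \frac{8 i \sqrt{4751238}}{201} - -80942 = \frac{8 i \sqrt{4751238}}{201} + 80942 = 80942 + \frac{8 i \sqrt{4751238}}{201}$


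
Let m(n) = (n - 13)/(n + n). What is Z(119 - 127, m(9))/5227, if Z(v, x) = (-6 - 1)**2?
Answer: 49/5227 ≈ 0.0093744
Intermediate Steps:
m(n) = (-13 + n)/(2*n) (m(n) = (-13 + n)/((2*n)) = (-13 + n)*(1/(2*n)) = (-13 + n)/(2*n))
Z(v, x) = 49 (Z(v, x) = (-7)**2 = 49)
Z(119 - 127, m(9))/5227 = 49/5227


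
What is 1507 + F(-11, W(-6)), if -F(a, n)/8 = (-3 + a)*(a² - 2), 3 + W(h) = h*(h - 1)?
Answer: 14835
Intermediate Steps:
W(h) = -3 + h*(-1 + h) (W(h) = -3 + h*(h - 1) = -3 + h*(-1 + h))
F(a, n) = -8*(-3 + a)*(-2 + a²) (F(a, n) = -8*(-3 + a)*(a² - 2) = -8*(-3 + a)*(-2 + a²))
1507 + F(-11, W(-6)) = 1507 + (-48 - 8*(-11)³ + 16*(-11) + 24*(-11)²) = 1507 + (-48 - 8*(-1331) - 176 + 24*121) = 1507 + (-48 + 10648 - 176 + 2904) = 1507 + 13328 = 14835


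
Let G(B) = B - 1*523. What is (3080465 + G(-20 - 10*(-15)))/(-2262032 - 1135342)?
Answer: -1540036/1698687 ≈ -0.90660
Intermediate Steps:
G(B) = -523 + B (G(B) = B - 523 = -523 + B)
(3080465 + G(-20 - 10*(-15)))/(-2262032 - 1135342) = (3080465 + (-523 + (-20 - 10*(-15))))/(-2262032 - 1135342) = (3080465 + (-523 + (-20 + 150)))/(-3397374) = (3080465 + (-523 + 130))*(-1/3397374) = (3080465 - 393)*(-1/3397374) = 3080072*(-1/3397374) = -1540036/1698687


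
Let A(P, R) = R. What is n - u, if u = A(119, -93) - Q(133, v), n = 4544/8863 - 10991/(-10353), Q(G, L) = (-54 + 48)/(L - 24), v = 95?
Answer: 21227179562/224650461 ≈ 94.490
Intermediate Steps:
Q(G, L) = -6/(-24 + L)
n = 4981285/3164091 (n = 4544*(1/8863) - 10991*(-1/10353) = 4544/8863 + 379/357 = 4981285/3164091 ≈ 1.5743)
u = -6597/71 (u = -93 - (-6)/(-24 + 95) = -93 - (-6)/71 = -93 - 1*(-6/71) = -93 + 6/71 = -6597/71 ≈ -92.916)
n - u = 4981285/3164091 - 1*(-6597/71) = 4981285/3164091 + 6597/71 = 21227179562/224650461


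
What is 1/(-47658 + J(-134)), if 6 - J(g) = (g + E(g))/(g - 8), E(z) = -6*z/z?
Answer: -71/3383362 ≈ -2.0985e-5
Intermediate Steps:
E(z) = -6 (E(z) = -6*1 = -6)
J(g) = 6 - (-6 + g)/(-8 + g) (J(g) = 6 - (g - 6)/(g - 8) = 6 - (-6 + g)/(-8 + g))
1/(-47658 + J(-134)) = 1/(-47658 + (-42 + 5*(-134))/(-8 - 134)) = 1/(-47658 + (-42 - 670)/(-142)) = 1/(-47658 - 1/142*(-712)) = 1/(-47658 + 356/71) = 1/(-3383362/71) = -71/3383362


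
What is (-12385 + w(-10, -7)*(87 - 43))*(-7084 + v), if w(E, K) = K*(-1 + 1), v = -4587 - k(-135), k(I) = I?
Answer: 142873360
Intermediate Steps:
v = -4452 (v = -4587 - 1*(-135) = -4587 + 135 = -4452)
w(E, K) = 0 (w(E, K) = K*0 = 0)
(-12385 + w(-10, -7)*(87 - 43))*(-7084 + v) = (-12385 + 0*(87 - 43))*(-7084 - 4452) = (-12385 + 0*44)*(-11536) = (-12385 + 0)*(-11536) = -12385*(-11536) = 142873360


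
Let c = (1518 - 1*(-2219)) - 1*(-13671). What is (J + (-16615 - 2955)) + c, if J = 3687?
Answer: 1525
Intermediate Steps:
c = 17408 (c = (1518 + 2219) + 13671 = 3737 + 13671 = 17408)
(J + (-16615 - 2955)) + c = (3687 + (-16615 - 2955)) + 17408 = (3687 - 19570) + 17408 = -15883 + 17408 = 1525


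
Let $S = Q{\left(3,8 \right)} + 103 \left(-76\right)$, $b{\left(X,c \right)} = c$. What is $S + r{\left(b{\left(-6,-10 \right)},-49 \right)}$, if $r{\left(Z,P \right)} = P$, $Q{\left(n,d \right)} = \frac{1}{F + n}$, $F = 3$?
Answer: $- \frac{47261}{6} \approx -7876.8$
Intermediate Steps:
$Q{\left(n,d \right)} = \frac{1}{3 + n}$
$S = - \frac{46967}{6}$ ($S = \frac{1}{3 + 3} + 103 \left(-76\right) = \frac{1}{6} - 7828 = - \frac{46967}{6} \approx -7827.8$)
$S + r{\left(b{\left(-6,-10 \right)},-49 \right)} = - \frac{46967}{6} - 49 = - \frac{47261}{6}$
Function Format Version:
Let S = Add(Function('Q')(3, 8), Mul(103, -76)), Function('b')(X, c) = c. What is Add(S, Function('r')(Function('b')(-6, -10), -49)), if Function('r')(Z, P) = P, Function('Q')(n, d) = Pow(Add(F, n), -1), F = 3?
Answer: Rational(-47261, 6) ≈ -7876.8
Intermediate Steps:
Function('Q')(n, d) = Pow(Add(3, n), -1)
S = Rational(-46967, 6) (S = Add(Pow(Add(3, 3), -1), Mul(103, -76)) = Add(Pow(6, -1), -7828) = Add(Rational(1, 6), -7828) = Rational(-46967, 6) ≈ -7827.8)
Add(S, Function('r')(Function('b')(-6, -10), -49)) = Add(Rational(-46967, 6), -49) = Rational(-47261, 6)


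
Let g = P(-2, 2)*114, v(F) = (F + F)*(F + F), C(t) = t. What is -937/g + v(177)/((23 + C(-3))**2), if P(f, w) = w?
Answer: 440582/1425 ≈ 309.18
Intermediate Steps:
v(F) = 4*F**2 (v(F) = (2*F)*(2*F) = 4*F**2)
g = 228 (g = 2*114 = 228)
-937/g + v(177)/((23 + C(-3))**2) = -937/228 + (4*177**2)/((23 - 3)**2) = -937*1/228 + (4*31329)/(20**2) = -937/228 + 125316/400 = -937/228 + 125316*(1/400) = -937/228 + 31329/100 = 440582/1425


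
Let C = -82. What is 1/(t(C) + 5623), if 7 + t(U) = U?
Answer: 1/5534 ≈ 0.00018070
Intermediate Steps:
t(U) = -7 + U
1/(t(C) + 5623) = 1/((-7 - 82) + 5623) = 1/(-89 + 5623) = 1/5534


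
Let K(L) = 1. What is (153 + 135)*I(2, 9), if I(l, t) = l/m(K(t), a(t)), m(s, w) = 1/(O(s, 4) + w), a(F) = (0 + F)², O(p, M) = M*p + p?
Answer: 49536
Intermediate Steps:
O(p, M) = p + M*p
a(F) = F²
m(s, w) = 1/(w + 5*s) (m(s, w) = 1/(s*(1 + 4) + w) = 1/(s*5 + w) = 1/(5*s + w) = 1/(w + 5*s))
I(l, t) = l*(5 + t²) (I(l, t) = l/(1/(t² + 5*1)) = l/(1/(t² + 5)) = l/(1/(5 + t²)) = l*(5 + t²))
(153 + 135)*I(2, 9) = (153 + 135)*(2*(5 + 9²)) = 288*(2*(5 + 81)) = 288*(2*86) = 288*172 = 49536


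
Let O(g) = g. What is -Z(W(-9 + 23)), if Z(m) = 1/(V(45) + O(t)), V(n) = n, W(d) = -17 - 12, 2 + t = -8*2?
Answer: -1/27 ≈ -0.037037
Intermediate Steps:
t = -18 (t = -2 - 8*2 = -2 - 16 = -18)
W(d) = -29
Z(m) = 1/27 (Z(m) = 1/(45 - 18) = 1/27)
-Z(W(-9 + 23)) = -1*1/27 = -1/27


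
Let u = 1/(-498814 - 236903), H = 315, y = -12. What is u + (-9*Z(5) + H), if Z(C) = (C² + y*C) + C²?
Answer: 297965384/735717 ≈ 405.00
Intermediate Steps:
Z(C) = -12*C + 2*C² (Z(C) = (C² - 12*C) + C² = -12*C + 2*C²)
u = -1/735717 (u = 1/(-735717) = -1/735717 ≈ -1.3592e-6)
u + (-9*Z(5) + H) = -1/735717 + (-18*5*(-6 + 5) + 315) = -1/735717 + (-18*5*(-1) + 315) = -1/735717 + (-9*(-10) + 315) = -1/735717 + (90 + 315) = -1/735717 + 405 = 297965384/735717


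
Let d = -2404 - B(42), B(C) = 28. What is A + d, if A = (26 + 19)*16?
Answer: -1712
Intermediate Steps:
A = 720 (A = 45*16 = 720)
d = -2432 (d = -2404 - 1*28 = -2404 - 28 = -2432)
A + d = 720 - 2432 = -1712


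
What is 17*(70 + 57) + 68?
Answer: 2227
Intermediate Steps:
17*(70 + 57) + 68 = 17*127 + 68 = 2159 + 68 = 2227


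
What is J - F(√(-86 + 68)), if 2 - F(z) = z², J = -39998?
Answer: -40018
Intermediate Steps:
F(z) = 2 - z²
J - F(√(-86 + 68)) = -39998 - (2 - (√(-86 + 68))²) = -39998 - (2 - (√(-18))²) = -39998 - (2 - (3*I*√2)²) = -39998 - (2 - 1*(-18)) = -39998 - (2 + 18) = -39998 - 1*20 = -39998 - 20 = -40018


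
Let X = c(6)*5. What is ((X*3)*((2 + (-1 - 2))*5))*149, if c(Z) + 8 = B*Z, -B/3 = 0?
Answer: 89400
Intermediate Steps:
B = 0 (B = -3*0 = 0)
c(Z) = -8 (c(Z) = -8 + 0*Z = -8 + 0 = -8)
X = -40 (X = -8*5 = -40)
((X*3)*((2 + (-1 - 2))*5))*149 = ((-40*3)*((2 + (-1 - 2))*5))*149 = -120*(2 - 3)*5*149 = -(-120)*5*149 = -120*(-5)*149 = 600*149 = 89400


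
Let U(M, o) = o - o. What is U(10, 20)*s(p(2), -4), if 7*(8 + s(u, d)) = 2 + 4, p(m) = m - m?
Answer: 0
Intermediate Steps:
p(m) = 0
U(M, o) = 0
s(u, d) = -50/7 (s(u, d) = -8 + (2 + 4)/7 = -8 + (1/7)*6 = -8 + 6/7 = -50/7)
U(10, 20)*s(p(2), -4) = 0*(-50/7) = 0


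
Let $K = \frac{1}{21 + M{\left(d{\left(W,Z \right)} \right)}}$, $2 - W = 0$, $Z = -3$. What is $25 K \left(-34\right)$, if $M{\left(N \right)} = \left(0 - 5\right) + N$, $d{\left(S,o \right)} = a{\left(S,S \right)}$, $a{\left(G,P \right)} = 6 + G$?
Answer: $- \frac{425}{12} \approx -35.417$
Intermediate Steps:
$W = 2$ ($W = 2 - 0 = 2 + 0 = 2$)
$d{\left(S,o \right)} = 6 + S$
$M{\left(N \right)} = -5 + N$
$K = \frac{1}{24}$ ($K = \frac{1}{21 + \left(-5 + \left(6 + 2\right)\right)} = \frac{1}{21 + \left(-5 + 8\right)} = \frac{1}{21 + 3} = \frac{1}{24} \approx 0.041667$)
$25 K \left(-34\right) = 25 \cdot \frac{1}{24} \left(-34\right) = \frac{25}{24} \left(-34\right) = - \frac{425}{12}$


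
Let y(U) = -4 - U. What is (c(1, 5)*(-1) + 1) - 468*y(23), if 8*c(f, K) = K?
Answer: 101091/8 ≈ 12636.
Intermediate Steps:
c(f, K) = K/8
(c(1, 5)*(-1) + 1) - 468*y(23) = (((1/8)*5)*(-1) + 1) - 468*(-4 - 1*23) = ((5/8)*(-1) + 1) - 468*(-4 - 23) = (-5/8 + 1) - 468*(-27) = 3/8 + 12636 = 101091/8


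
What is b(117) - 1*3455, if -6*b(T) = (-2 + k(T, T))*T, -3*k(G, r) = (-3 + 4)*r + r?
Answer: -1895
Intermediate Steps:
k(G, r) = -2*r/3 (k(G, r) = -((-3 + 4)*r + r)/3 = -(1*r + r)/3 = -(r + r)/3 = -2*r/3)
b(T) = -T*(-2 - 2*T/3)/6 (b(T) = -(-2 - 2*T/3)*T/6 = -T*(-2 - 2*T/3)/6)
b(117) - 1*3455 = (⅑)*117*(3 + 117) - 1*3455 = (⅑)*117*120 - 3455 = 1560 - 3455 = -1895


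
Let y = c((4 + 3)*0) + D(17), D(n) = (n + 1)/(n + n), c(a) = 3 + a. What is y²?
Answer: 3600/289 ≈ 12.457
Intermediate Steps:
D(n) = (1 + n)/(2*n) (D(n) = (1 + n)/((2*n)) = (1 + n)*(1/(2*n)) = (1 + n)/(2*n))
y = 60/17 (y = (3 + (4 + 3)*0) + (½)*(1 + 17)/17 = (3 + 7*0) + (½)*(1/17)*18 = (3 + 0) + 9/17 = 3 + 9/17 = 60/17 ≈ 3.5294)
y² = (60/17)² = 3600/289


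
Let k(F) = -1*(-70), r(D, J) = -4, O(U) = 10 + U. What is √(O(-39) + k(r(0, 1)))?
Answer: √41 ≈ 6.4031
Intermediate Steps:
k(F) = 70
√(O(-39) + k(r(0, 1))) = √((10 - 39) + 70) = √(-29 + 70) = √41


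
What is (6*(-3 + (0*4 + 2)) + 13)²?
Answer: 49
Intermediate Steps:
(6*(-3 + (0*4 + 2)) + 13)² = (6*(-3 + (0 + 2)) + 13)² = (6*(-3 + 2) + 13)² = (6*(-1) + 13)² = (-6 + 13)² = 7² = 49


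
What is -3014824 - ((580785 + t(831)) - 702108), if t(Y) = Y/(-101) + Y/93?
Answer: -9059553847/3131 ≈ -2.8935e+6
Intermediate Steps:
t(Y) = 8*Y/9393 (t(Y) = Y*(-1/101) + Y*(1/93) = -Y/101 + Y/93 = 8*Y/9393)
-3014824 - ((580785 + t(831)) - 702108) = -3014824 - ((580785 + (8/9393)*831) - 702108) = -3014824 - ((580785 + 2216/3131) - 702108) = -3014824 - (1818440051/3131 - 702108) = -3014824 - 1*(-379860097/3131) = -3014824 + 379860097/3131 = -9059553847/3131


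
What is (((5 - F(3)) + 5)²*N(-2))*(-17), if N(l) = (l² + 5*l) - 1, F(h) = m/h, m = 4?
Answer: 80444/9 ≈ 8938.2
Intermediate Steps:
F(h) = 4/h
N(l) = -1 + l² + 5*l
(((5 - F(3)) + 5)²*N(-2))*(-17) = (((5 - 4/3) + 5)²*(-1 + (-2)² + 5*(-2)))*(-17) = (((5 - 4/3) + 5)²*(-1 + 4 - 10))*(-17) = (((5 - 1*4/3) + 5)²*(-7))*(-17) = (((5 - 4/3) + 5)²*(-7))*(-17) = ((11/3 + 5)²*(-7))*(-17) = ((26/3)²*(-7))*(-17) = ((676/9)*(-7))*(-17) = -4732/9*(-17) = 80444/9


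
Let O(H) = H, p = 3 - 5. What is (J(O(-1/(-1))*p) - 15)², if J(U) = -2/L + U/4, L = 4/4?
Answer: 1225/4 ≈ 306.25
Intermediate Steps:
p = -2
L = 1 (L = 4*(¼) = 1)
J(U) = -2 + U/4 (J(U) = -2/1 + U/4 = -2*1 + U*(¼) = -2 + U/4)
(J(O(-1/(-1))*p) - 15)² = ((-2 + (-1/(-1)*(-2))/4) - 15)² = ((-2 + (-1*(-1)*(-2))/4) - 15)² = ((-2 + (1*(-2))/4) - 15)² = ((-2 + (¼)*(-2)) - 15)² = ((-2 - ½) - 15)² = (-5/2 - 15)² = (-35/2)² = 1225/4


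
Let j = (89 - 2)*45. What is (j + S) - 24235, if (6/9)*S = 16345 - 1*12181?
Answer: -14074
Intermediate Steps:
S = 6246 (S = 3*(16345 - 1*12181)/2 = 3*(16345 - 12181)/2 = (3/2)*4164 = 6246)
j = 3915 (j = 87*45 = 3915)
(j + S) - 24235 = (3915 + 6246) - 24235 = 10161 - 24235 = -14074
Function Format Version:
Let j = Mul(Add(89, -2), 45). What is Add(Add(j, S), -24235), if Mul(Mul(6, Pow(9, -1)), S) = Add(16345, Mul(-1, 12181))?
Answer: -14074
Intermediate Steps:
S = 6246 (S = Mul(Rational(3, 2), Add(16345, Mul(-1, 12181))) = Mul(Rational(3, 2), Add(16345, -12181)) = Mul(Rational(3, 2), 4164) = 6246)
j = 3915 (j = Mul(87, 45) = 3915)
Add(Add(j, S), -24235) = Add(Add(3915, 6246), -24235) = Add(10161, -24235) = -14074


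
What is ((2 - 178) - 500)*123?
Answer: -83148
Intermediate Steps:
((2 - 178) - 500)*123 = (-176 - 500)*123 = -676*123 = -83148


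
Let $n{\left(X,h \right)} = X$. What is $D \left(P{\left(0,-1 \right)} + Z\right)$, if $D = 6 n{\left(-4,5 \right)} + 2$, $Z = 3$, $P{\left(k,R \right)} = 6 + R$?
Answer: $-176$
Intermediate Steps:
$D = -22$ ($D = 6 \left(-4\right) + 2 = -24 + 2 = -22$)
$D \left(P{\left(0,-1 \right)} + Z\right) = - 22 \left(\left(6 - 1\right) + 3\right) = - 22 \left(5 + 3\right) = \left(-22\right) 8 = -176$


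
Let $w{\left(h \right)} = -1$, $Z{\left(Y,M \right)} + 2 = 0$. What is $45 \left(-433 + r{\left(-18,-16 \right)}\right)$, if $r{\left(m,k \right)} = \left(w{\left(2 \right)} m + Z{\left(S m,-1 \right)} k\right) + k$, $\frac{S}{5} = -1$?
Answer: $-17955$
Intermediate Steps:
$S = -5$ ($S = 5 \left(-1\right) = -5$)
$Z{\left(Y,M \right)} = -2$ ($Z{\left(Y,M \right)} = -2 + 0 = -2$)
$r{\left(m,k \right)} = - k - m$ ($r{\left(m,k \right)} = \left(- m - 2 k\right) + k = - k - m$)
$45 \left(-433 + r{\left(-18,-16 \right)}\right) = 45 \left(-433 - -34\right) = 45 \left(-433 + \left(16 + 18\right)\right) = 45 \left(-433 + 34\right) = 45 \left(-399\right) = -17955$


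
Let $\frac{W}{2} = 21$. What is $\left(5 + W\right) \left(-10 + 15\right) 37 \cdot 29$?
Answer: $252155$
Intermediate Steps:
$W = 42$ ($W = 2 \cdot 21 = 42$)
$\left(5 + W\right) \left(-10 + 15\right) 37 \cdot 29 = \left(5 + 42\right) \left(-10 + 15\right) 37 \cdot 29 = 47 \cdot 5 \cdot 37 \cdot 29 = 235 \cdot 37 \cdot 29 = 8695 \cdot 29 = 252155$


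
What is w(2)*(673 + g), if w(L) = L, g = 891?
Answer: 3128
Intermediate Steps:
w(2)*(673 + g) = 2*(673 + 891) = 2*1564 = 3128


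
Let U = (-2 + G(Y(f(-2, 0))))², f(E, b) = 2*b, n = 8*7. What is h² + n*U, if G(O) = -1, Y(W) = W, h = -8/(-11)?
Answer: 61048/121 ≈ 504.53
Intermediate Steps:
h = 8/11 (h = -8*(-1/11) = 8/11 ≈ 0.72727)
n = 56
U = 9 (U = (-2 - 1)² = (-3)² = 9)
h² + n*U = (8/11)² + 56*9 = 64/121 + 504 = 61048/121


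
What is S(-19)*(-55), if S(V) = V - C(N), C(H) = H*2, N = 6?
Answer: 1705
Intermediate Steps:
C(H) = 2*H
S(V) = -12 + V (S(V) = V - 2*6 = V - 1*12 = V - 12 = -12 + V)
S(-19)*(-55) = (-12 - 19)*(-55) = -31*(-55) = 1705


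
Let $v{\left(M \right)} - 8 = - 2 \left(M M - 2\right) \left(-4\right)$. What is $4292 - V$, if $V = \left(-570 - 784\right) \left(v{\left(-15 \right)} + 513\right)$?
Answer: $3125262$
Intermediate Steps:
$v{\left(M \right)} = -8 + 8 M^{2}$ ($v{\left(M \right)} = 8 + - 2 \left(M M - 2\right) \left(-4\right) = 8 + - 2 \left(M^{2} - 2\right) \left(-4\right) = 8 + - 2 \left(-2 + M^{2}\right) \left(-4\right) = 8 + \left(4 - 2 M^{2}\right) \left(-4\right) = 8 + \left(-16 + 8 M^{2}\right) = -8 + 8 M^{2}$)
$V = -3120970$ ($V = \left(-570 - 784\right) \left(\left(-8 + 8 \left(-15\right)^{2}\right) + 513\right) = - 1354 \left(\left(-8 + 8 \cdot 225\right) + 513\right) = - 1354 \left(\left(-8 + 1800\right) + 513\right) = - 1354 \left(1792 + 513\right) = \left(-1354\right) 2305 = -3120970$)
$4292 - V = 4292 - -3120970 = 4292 + 3120970 = 3125262$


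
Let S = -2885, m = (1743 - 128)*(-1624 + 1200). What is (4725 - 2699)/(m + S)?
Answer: -2026/687645 ≈ -0.0029463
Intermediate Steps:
m = -684760 (m = 1615*(-424) = -684760)
(4725 - 2699)/(m + S) = (4725 - 2699)/(-684760 - 2885) = 2026/(-687645) = 2026*(-1/687645) = -2026/687645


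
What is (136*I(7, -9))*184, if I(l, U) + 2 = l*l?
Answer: 1176128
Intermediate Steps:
I(l, U) = -2 + l² (I(l, U) = -2 + l*l = -2 + l²)
(136*I(7, -9))*184 = (136*(-2 + 7²))*184 = (136*(-2 + 49))*184 = (136*47)*184 = 6392*184 = 1176128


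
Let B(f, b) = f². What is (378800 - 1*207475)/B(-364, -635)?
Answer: 24475/18928 ≈ 1.2931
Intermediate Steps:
(378800 - 1*207475)/B(-364, -635) = (378800 - 1*207475)/((-364)²) = (378800 - 207475)/132496 = 171325*(1/132496) = 24475/18928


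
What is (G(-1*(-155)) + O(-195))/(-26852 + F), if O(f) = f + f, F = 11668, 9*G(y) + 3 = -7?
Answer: 220/8541 ≈ 0.025758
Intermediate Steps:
G(y) = -10/9 (G(y) = -⅓ + (⅑)*(-7) = -⅓ - 7/9 = -10/9)
O(f) = 2*f
(G(-1*(-155)) + O(-195))/(-26852 + F) = (-10/9 + 2*(-195))/(-26852 + 11668) = (-10/9 - 390)/(-15184) = -3520/9*(-1/15184) = 220/8541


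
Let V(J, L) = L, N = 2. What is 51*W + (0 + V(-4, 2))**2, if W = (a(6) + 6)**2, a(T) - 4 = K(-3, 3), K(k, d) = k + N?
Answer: 4135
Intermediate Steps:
K(k, d) = 2 + k (K(k, d) = k + 2 = 2 + k)
a(T) = 3 (a(T) = 4 + (2 - 3) = 4 - 1 = 3)
W = 81 (W = (3 + 6)**2 = 9**2 = 81)
51*W + (0 + V(-4, 2))**2 = 51*81 + (0 + 2)**2 = 4131 + 2**2 = 4131 + 4 = 4135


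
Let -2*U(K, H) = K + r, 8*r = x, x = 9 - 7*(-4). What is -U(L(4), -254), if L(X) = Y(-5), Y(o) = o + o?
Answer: -43/16 ≈ -2.6875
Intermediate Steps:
Y(o) = 2*o
L(X) = -10 (L(X) = 2*(-5) = -10)
x = 37 (x = 9 + 28 = 37)
r = 37/8 (r = (⅛)*37 = 37/8 ≈ 4.6250)
U(K, H) = -37/16 - K/2 (U(K, H) = -(K + 37/8)/2 = -(37/8 + K)/2 = -37/16 - K/2)
-U(L(4), -254) = -(-37/16 - ½*(-10)) = -(-37/16 + 5) = -1*43/16 = -43/16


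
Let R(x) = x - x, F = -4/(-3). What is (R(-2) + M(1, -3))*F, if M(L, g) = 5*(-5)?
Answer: -100/3 ≈ -33.333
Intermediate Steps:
F = 4/3 (F = -4*(-1/3) = 4/3 ≈ 1.3333)
R(x) = 0
M(L, g) = -25
(R(-2) + M(1, -3))*F = (0 - 25)*(4/3) = -25*4/3 = -100/3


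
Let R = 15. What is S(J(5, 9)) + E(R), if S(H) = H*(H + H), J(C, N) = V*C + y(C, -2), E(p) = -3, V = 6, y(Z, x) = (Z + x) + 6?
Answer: 3039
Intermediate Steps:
y(Z, x) = 6 + Z + x
J(C, N) = 4 + 7*C (J(C, N) = 6*C + (6 + C - 2) = 6*C + (4 + C) = 4 + 7*C)
S(H) = 2*H**2 (S(H) = H*(2*H) = 2*H**2)
S(J(5, 9)) + E(R) = 2*(4 + 7*5)**2 - 3 = 2*(4 + 35)**2 - 3 = 2*39**2 - 3 = 2*1521 - 3 = 3042 - 3 = 3039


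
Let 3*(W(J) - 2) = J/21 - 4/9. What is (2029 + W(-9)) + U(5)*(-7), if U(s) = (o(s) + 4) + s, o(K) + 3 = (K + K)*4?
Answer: 322946/189 ≈ 1708.7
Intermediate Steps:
o(K) = -3 + 8*K (o(K) = -3 + (K + K)*4 = -3 + (2*K)*4 = -3 + 8*K)
U(s) = 1 + 9*s (U(s) = ((-3 + 8*s) + 4) + s = (1 + 8*s) + s = 1 + 9*s)
W(J) = 50/27 + J/63 (W(J) = 2 + (J/21 - 4/9)/3 = 2 + (-4/9 + J/21)/3 = 2 + (-4/27 + J/63) = 50/27 + J/63)
(2029 + W(-9)) + U(5)*(-7) = (2029 + (50/27 + (1/63)*(-9))) + (1 + 9*5)*(-7) = (2029 + (50/27 - ⅐)) + (1 + 45)*(-7) = (2029 + 323/189) + 46*(-7) = 383804/189 - 322 = 322946/189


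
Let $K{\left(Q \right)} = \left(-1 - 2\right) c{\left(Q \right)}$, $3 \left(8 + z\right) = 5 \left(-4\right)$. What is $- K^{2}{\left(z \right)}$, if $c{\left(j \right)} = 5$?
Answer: $-225$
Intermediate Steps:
$z = - \frac{44}{3}$ ($z = -8 + \frac{5 \left(-4\right)}{3} = -8 + \frac{1}{3} \left(-20\right) = -8 - \frac{20}{3} = - \frac{44}{3} \approx -14.667$)
$K{\left(Q \right)} = -15$ ($K{\left(Q \right)} = \left(-1 - 2\right) 5 = \left(-3\right) 5 = -15$)
$- K^{2}{\left(z \right)} = - \left(-15\right)^{2} = \left(-1\right) 225 = -225$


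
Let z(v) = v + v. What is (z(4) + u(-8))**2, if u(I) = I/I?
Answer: 81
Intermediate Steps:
u(I) = 1
z(v) = 2*v
(z(4) + u(-8))**2 = (2*4 + 1)**2 = (8 + 1)**2 = 9**2 = 81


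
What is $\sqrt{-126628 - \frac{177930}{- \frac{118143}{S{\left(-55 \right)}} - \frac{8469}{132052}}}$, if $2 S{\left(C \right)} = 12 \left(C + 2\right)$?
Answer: $\frac{2 i \sqrt{23862750370680415723243}}{866573683} \approx 356.52 i$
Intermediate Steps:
$S{\left(C \right)} = 12 + 6 C$ ($S{\left(C \right)} = \frac{12 \left(C + 2\right)}{2} = \frac{12 \left(2 + C\right)}{2} = \frac{24 + 12 C}{2} = 12 + 6 C$)
$\sqrt{-126628 - \frac{177930}{- \frac{118143}{S{\left(-55 \right)}} - \frac{8469}{132052}}} = \sqrt{-126628 - \frac{177930}{- \frac{118143}{12 + 6 \left(-55\right)} - \frac{8469}{132052}}} = \sqrt{-126628 - \frac{177930}{- \frac{118143}{12 - 330} - \frac{8469}{132052}}} = \sqrt{-126628 - \frac{177930}{- \frac{118143}{-318} - \frac{8469}{132052}}} = \sqrt{-126628 - \frac{177930}{\left(-118143\right) \left(- \frac{1}{318}\right) - \frac{8469}{132052}}} = \sqrt{-126628 - \frac{177930}{\frac{39381}{106} - \frac{8469}{132052}}} = \sqrt{-126628 - \frac{177930}{\frac{2599721049}{6998756}}} = \sqrt{-126628 - \frac{415096218360}{866573683}} = \sqrt{- \frac{110147588549284}{866573683}} = \frac{2 i \sqrt{23862750370680415723243}}{866573683}$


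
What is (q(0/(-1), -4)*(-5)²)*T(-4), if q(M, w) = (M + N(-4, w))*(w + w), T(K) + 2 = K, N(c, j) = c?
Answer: -4800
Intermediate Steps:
T(K) = -2 + K
q(M, w) = 2*w*(-4 + M) (q(M, w) = (M - 4)*(w + w) = (-4 + M)*(2*w) = 2*w*(-4 + M))
(q(0/(-1), -4)*(-5)²)*T(-4) = ((2*(-4)*(-4 + 0/(-1)))*(-5)²)*(-2 - 4) = ((2*(-4)*(-4 + 0*(-1)))*25)*(-6) = ((2*(-4)*(-4 + 0))*25)*(-6) = ((2*(-4)*(-4))*25)*(-6) = (32*25)*(-6) = 800*(-6) = -4800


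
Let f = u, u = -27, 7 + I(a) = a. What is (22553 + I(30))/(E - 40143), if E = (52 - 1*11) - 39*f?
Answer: -1328/2297 ≈ -0.57815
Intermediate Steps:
I(a) = -7 + a
f = -27
E = 1094 (E = (52 - 1*11) - 39*(-27) = (52 - 11) + 1053 = 41 + 1053 = 1094)
(22553 + I(30))/(E - 40143) = (22553 + (-7 + 30))/(1094 - 40143) = (22553 + 23)/(-39049) = 22576*(-1/39049) = -1328/2297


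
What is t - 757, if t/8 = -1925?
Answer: -16157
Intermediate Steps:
t = -15400 (t = 8*(-1925) = -15400)
t - 757 = -15400 - 757 = -16157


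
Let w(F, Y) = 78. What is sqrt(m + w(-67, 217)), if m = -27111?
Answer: I*sqrt(27033) ≈ 164.42*I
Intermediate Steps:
sqrt(m + w(-67, 217)) = sqrt(-27111 + 78) = sqrt(-27033) = I*sqrt(27033)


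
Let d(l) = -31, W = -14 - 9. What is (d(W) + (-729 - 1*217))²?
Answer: 954529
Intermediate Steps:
W = -23
(d(W) + (-729 - 1*217))² = (-31 + (-729 - 1*217))² = (-31 + (-729 - 217))² = (-31 - 946)² = (-977)² = 954529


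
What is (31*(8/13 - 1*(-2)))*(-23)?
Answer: -24242/13 ≈ -1864.8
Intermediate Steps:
(31*(8/13 - 1*(-2)))*(-23) = (31*(8*(1/13) + 2))*(-23) = (31*(8/13 + 2))*(-23) = (31*(34/13))*(-23) = (1054/13)*(-23) = -24242/13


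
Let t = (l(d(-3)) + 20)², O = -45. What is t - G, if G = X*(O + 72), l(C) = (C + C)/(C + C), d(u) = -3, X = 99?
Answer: -2232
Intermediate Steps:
l(C) = 1 (l(C) = (2*C)/((2*C)) = (2*C)*(1/(2*C)) = 1)
G = 2673 (G = 99*(-45 + 72) = 99*27 = 2673)
t = 441 (t = (1 + 20)² = 21² = 441)
t - G = 441 - 1*2673 = 441 - 2673 = -2232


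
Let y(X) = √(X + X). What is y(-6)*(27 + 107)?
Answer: 268*I*√3 ≈ 464.19*I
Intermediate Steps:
y(X) = √2*√X (y(X) = √(2*X) = √2*√X)
y(-6)*(27 + 107) = (√2*√(-6))*(27 + 107) = (√2*(I*√6))*134 = (2*I*√3)*134 = 268*I*√3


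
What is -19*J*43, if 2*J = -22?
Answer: 8987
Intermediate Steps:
J = -11 (J = (1/2)*(-22) = -11)
-19*J*43 = -19*(-11)*43 = 209*43 = 8987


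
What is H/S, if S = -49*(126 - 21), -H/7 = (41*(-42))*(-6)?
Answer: 492/35 ≈ 14.057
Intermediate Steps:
H = -72324 (H = -7*41*(-42)*(-6) = -(-12054)*(-6) = -7*10332 = -72324)
S = -5145 (S = -49*105 = -5145)
H/S = -72324/(-5145) = -72324*(-1/5145) = 492/35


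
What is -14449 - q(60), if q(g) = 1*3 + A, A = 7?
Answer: -14459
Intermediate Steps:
q(g) = 10 (q(g) = 1*3 + 7 = 3 + 7 = 10)
-14449 - q(60) = -14449 - 1*10 = -14449 - 10 = -14459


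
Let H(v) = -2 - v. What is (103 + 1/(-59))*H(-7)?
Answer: 30380/59 ≈ 514.92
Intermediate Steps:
(103 + 1/(-59))*H(-7) = (103 + 1/(-59))*(-2 - 1*(-7)) = (103 - 1/59)*(-2 + 7) = (6076/59)*5 = 30380/59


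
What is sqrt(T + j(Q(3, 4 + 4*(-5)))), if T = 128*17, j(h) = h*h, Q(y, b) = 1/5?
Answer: sqrt(54401)/5 ≈ 46.648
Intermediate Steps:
Q(y, b) = 1/5
j(h) = h**2
T = 2176
sqrt(T + j(Q(3, 4 + 4*(-5)))) = sqrt(2176 + (1/5)**2) = sqrt(2176 + 1/25) = sqrt(54401/25) = sqrt(54401)/5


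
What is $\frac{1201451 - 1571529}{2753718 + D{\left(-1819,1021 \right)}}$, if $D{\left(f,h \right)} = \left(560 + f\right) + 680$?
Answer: $- \frac{370078}{2753139} \approx -0.13442$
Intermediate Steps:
$D{\left(f,h \right)} = 1240 + f$
$\frac{1201451 - 1571529}{2753718 + D{\left(-1819,1021 \right)}} = \frac{1201451 - 1571529}{2753718 + \left(1240 - 1819\right)} = - \frac{370078}{2753718 - 579} = - \frac{370078}{2753139}$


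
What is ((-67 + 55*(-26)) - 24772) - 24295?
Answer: -50564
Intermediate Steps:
((-67 + 55*(-26)) - 24772) - 24295 = ((-67 - 1430) - 24772) - 24295 = (-1497 - 24772) - 24295 = -26269 - 24295 = -50564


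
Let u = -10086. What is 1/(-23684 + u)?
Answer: -1/33770 ≈ -2.9612e-5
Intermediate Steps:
1/(-23684 + u) = 1/(-23684 - 10086) = 1/(-33770) = -1/33770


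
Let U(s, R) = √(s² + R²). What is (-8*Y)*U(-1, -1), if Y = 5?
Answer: -40*√2 ≈ -56.569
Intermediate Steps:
U(s, R) = √(R² + s²)
(-8*Y)*U(-1, -1) = (-8*5)*√((-1)² + (-1)²) = -40*√(1 + 1) = -40*√2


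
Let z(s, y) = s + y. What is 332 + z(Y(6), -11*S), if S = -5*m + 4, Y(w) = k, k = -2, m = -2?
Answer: 176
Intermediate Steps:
Y(w) = -2
S = 14 (S = -5*(-2) + 4 = 10 + 4 = 14)
332 + z(Y(6), -11*S) = 332 + (-2 - 11*14) = 332 + (-2 - 154) = 332 - 156 = 176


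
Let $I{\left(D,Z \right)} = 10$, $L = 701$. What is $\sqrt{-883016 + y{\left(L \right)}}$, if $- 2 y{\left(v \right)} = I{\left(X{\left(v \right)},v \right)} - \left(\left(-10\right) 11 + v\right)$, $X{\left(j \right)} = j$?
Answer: $\frac{i \sqrt{3530902}}{2} \approx 939.54 i$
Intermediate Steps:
$y{\left(v \right)} = -60 + \frac{v}{2}$ ($y{\left(v \right)} = - \frac{10 - \left(\left(-10\right) 11 + v\right)}{2} = - \frac{10 - \left(-110 + v\right)}{2} = - \frac{120 - v}{2} = -60 + \frac{v}{2}$)
$\sqrt{-883016 + y{\left(L \right)}} = \sqrt{-883016 + \left(-60 + \frac{1}{2} \cdot 701\right)} = \sqrt{-883016 + \left(-60 + \frac{701}{2}\right)} = \sqrt{-883016 + \frac{581}{2}} = \sqrt{- \frac{1765451}{2}} = \frac{i \sqrt{3530902}}{2}$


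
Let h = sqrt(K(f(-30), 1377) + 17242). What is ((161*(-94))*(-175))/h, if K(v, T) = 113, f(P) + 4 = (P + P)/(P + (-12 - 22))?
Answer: 529690*sqrt(17355)/3471 ≈ 20104.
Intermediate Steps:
f(P) = -4 + 2*P/(-34 + P) (f(P) = -4 + (P + P)/(P + (-12 - 22)) = -4 + (2*P)/(P - 34) = -4 + (2*P)/(-34 + P) = -4 + 2*P/(-34 + P))
h = sqrt(17355) (h = sqrt(113 + 17242) = sqrt(17355) ≈ 131.74)
((161*(-94))*(-175))/h = ((161*(-94))*(-175))/(sqrt(17355)) = (-15134*(-175))*(sqrt(17355)/17355) = 2648450*(sqrt(17355)/17355) = 529690*sqrt(17355)/3471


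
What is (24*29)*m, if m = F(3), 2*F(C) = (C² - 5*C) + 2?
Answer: -1392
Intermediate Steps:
F(C) = 1 + C²/2 - 5*C/2 (F(C) = ((C² - 5*C) + 2)/2 = (2 + C² - 5*C)/2 = 1 + C²/2 - 5*C/2)
m = -2 (m = 1 + (½)*3² - 5/2*3 = 1 + (½)*9 - 15/2 = 1 + 9/2 - 15/2 = -2)
(24*29)*m = (24*29)*(-2) = 696*(-2) = -1392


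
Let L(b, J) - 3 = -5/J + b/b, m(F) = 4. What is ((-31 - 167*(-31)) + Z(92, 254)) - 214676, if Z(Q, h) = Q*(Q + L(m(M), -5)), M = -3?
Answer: -200606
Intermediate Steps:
L(b, J) = 4 - 5/J (L(b, J) = 3 + (-5/J + b/b) = 3 + (-5/J + 1) = 3 + (1 - 5/J) = 4 - 5/J)
Z(Q, h) = Q*(5 + Q) (Z(Q, h) = Q*(Q + (4 - 5/(-5))) = Q*(Q + (4 - 5*(-⅕))) = Q*(Q + (4 + 1)) = Q*(Q + 5) = Q*(5 + Q))
((-31 - 167*(-31)) + Z(92, 254)) - 214676 = ((-31 - 167*(-31)) + 92*(5 + 92)) - 214676 = ((-31 + 5177) + 92*97) - 214676 = (5146 + 8924) - 214676 = 14070 - 214676 = -200606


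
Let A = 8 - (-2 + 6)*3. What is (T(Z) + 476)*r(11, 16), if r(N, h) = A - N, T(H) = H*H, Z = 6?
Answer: -7680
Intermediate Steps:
T(H) = H²
A = -4 (A = 8 - 4*3 = 8 - 1*12 = 8 - 12 = -4)
r(N, h) = -4 - N
(T(Z) + 476)*r(11, 16) = (6² + 476)*(-4 - 1*11) = (36 + 476)*(-4 - 11) = 512*(-15) = -7680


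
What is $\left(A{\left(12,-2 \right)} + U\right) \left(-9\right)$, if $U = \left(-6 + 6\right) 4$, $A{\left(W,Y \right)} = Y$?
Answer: $18$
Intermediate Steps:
$U = 0$ ($U = 0 \cdot 4 = 0$)
$\left(A{\left(12,-2 \right)} + U\right) \left(-9\right) = \left(-2 + 0\right) \left(-9\right) = \left(-2\right) \left(-9\right) = 18$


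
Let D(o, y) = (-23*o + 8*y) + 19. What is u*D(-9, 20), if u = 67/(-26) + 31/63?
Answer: -659095/819 ≈ -804.76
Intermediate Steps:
D(o, y) = 19 - 23*o + 8*y
u = -3415/1638 (u = 67*(-1/26) + 31*(1/63) = -67/26 + 31/63 = -3415/1638 ≈ -2.0849)
u*D(-9, 20) = -3415*(19 - 23*(-9) + 8*20)/1638 = -3415*(19 + 207 + 160)/1638 = -3415/1638*386 = -659095/819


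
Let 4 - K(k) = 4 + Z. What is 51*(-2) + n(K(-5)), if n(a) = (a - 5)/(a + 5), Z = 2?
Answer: -313/3 ≈ -104.33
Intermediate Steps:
K(k) = -2 (K(k) = 4 - (4 + 2) = 4 - 1*6 = 4 - 6 = -2)
n(a) = (-5 + a)/(5 + a)
51*(-2) + n(K(-5)) = 51*(-2) + (-5 - 2)/(5 - 2) = -102 - 7/3 = -313/3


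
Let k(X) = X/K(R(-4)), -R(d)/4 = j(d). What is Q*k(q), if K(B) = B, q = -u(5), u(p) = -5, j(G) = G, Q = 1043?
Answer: 5215/16 ≈ 325.94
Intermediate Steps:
R(d) = -4*d
q = 5 (q = -1*(-5) = 5)
k(X) = X/16 (k(X) = X/((-4*(-4))) = X/16)
Q*k(q) = 1043*((1/16)*5) = 1043*(5/16) = 5215/16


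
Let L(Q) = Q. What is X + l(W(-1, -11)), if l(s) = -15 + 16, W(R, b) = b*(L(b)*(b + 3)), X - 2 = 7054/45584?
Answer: 71903/22792 ≈ 3.1547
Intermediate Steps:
X = 49111/22792 (X = 2 + 7054/45584 = 2 + 7054*(1/45584) = 2 + 3527/22792 = 49111/22792 ≈ 2.1547)
W(R, b) = b**2*(3 + b) (W(R, b) = b*(b*(b + 3)) = b*(b*(3 + b)) = b**2*(3 + b))
l(s) = 1
X + l(W(-1, -11)) = 49111/22792 + 1 = 71903/22792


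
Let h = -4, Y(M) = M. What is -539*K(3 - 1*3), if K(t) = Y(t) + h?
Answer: 2156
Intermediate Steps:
K(t) = -4 + t (K(t) = t - 4 = -4 + t)
-539*K(3 - 1*3) = -539*(-4 + (3 - 1*3)) = -539*(-4 + (3 - 3)) = -539*(-4 + 0) = -539*(-4) = 2156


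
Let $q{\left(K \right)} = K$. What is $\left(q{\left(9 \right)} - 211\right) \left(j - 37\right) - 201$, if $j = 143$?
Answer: $-21613$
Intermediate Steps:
$\left(q{\left(9 \right)} - 211\right) \left(j - 37\right) - 201 = \left(9 - 211\right) \left(143 - 37\right) - 201 = \left(-202\right) 106 - 201 = -21412 - 201 = -21613$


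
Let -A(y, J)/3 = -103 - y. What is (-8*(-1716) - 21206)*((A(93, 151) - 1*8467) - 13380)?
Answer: 158974802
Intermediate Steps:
A(y, J) = 309 + 3*y (A(y, J) = -3*(-103 - y) = 309 + 3*y)
(-8*(-1716) - 21206)*((A(93, 151) - 1*8467) - 13380) = (-8*(-1716) - 21206)*(((309 + 3*93) - 1*8467) - 13380) = (13728 - 21206)*(((309 + 279) - 8467) - 13380) = -7478*((588 - 8467) - 13380) = -7478*(-7879 - 13380) = -7478*(-21259) = 158974802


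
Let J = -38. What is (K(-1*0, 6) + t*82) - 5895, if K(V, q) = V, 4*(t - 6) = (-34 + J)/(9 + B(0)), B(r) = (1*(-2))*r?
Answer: -5567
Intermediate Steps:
B(r) = -2*r
t = 4 (t = 6 + ((-34 - 38)/(9 - 2*0))/4 = 6 + (-72/(9 + 0))/4 = 6 + (-72/9)/4 = 6 + (-72*⅑)/4 = 6 + (¼)*(-8) = 6 - 2 = 4)
(K(-1*0, 6) + t*82) - 5895 = (-1*0 + 4*82) - 5895 = (0 + 328) - 5895 = 328 - 5895 = -5567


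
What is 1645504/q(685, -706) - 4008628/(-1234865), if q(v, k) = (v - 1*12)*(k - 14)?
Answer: -1119431416/7479577305 ≈ -0.14967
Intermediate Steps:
q(v, k) = (-14 + k)*(-12 + v) (q(v, k) = (v - 12)*(-14 + k) = (-12 + v)*(-14 + k) = (-14 + k)*(-12 + v))
1645504/q(685, -706) - 4008628/(-1234865) = 1645504/(168 - 14*685 - 12*(-706) - 706*685) - 4008628/(-1234865) = 1645504/(168 - 9590 + 8472 - 483610) - 4008628*(-1/1234865) = 1645504/(-484560) + 4008628/1234865 = 1645504*(-1/484560) + 4008628/1234865 = -102844/30285 + 4008628/1234865 = -1119431416/7479577305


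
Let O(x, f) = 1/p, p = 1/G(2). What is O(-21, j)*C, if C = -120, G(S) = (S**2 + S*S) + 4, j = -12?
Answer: -1440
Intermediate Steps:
G(S) = 4 + 2*S**2 (G(S) = (S**2 + S**2) + 4 = 2*S**2 + 4 = 4 + 2*S**2)
p = 1/12 (p = 1/(4 + 2*2**2) = 1/(4 + 2*4) = 1/(4 + 8) = 1/12 ≈ 0.083333)
O(x, f) = 12 (O(x, f) = 1/(1/12) = 12)
O(-21, j)*C = 12*(-120) = -1440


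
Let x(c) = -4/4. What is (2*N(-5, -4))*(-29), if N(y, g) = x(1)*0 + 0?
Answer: 0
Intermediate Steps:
x(c) = -1 (x(c) = -4*1/4 = -1)
N(y, g) = 0 (N(y, g) = -1*0 + 0 = 0 + 0 = 0)
(2*N(-5, -4))*(-29) = (2*0)*(-29) = 0*(-29) = 0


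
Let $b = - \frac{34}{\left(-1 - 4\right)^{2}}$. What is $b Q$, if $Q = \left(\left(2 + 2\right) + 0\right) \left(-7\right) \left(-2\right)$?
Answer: $- \frac{1904}{25} \approx -76.16$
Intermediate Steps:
$b = - \frac{34}{25}$ ($b = - \frac{34}{\left(-5\right)^{2}} = - \frac{34}{25} \approx -1.36$)
$Q = 56$ ($Q = \left(4 + 0\right) \left(-7\right) \left(-2\right) = 4 \left(-7\right) \left(-2\right) = \left(-28\right) \left(-2\right) = 56$)
$b Q = \left(- \frac{34}{25}\right) 56 = - \frac{1904}{25}$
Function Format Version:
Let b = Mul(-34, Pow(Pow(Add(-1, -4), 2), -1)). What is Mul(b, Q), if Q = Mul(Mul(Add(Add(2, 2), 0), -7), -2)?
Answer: Rational(-1904, 25) ≈ -76.160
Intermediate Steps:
b = Rational(-34, 25) (b = Mul(-34, Pow(Pow(-5, 2), -1)) = Mul(-34, Pow(25, -1)) = Mul(-34, Rational(1, 25)) = Rational(-34, 25) ≈ -1.3600)
Q = 56 (Q = Mul(Mul(Add(4, 0), -7), -2) = Mul(Mul(4, -7), -2) = Mul(-28, -2) = 56)
Mul(b, Q) = Mul(Rational(-34, 25), 56) = Rational(-1904, 25)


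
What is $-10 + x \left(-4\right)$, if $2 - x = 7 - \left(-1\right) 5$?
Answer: $30$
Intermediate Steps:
$x = -10$ ($x = 2 - \left(7 - \left(-1\right) 5\right) = 2 - \left(7 - -5\right) = 2 - \left(7 + 5\right) = 2 - 12 = -10$)
$-10 + x \left(-4\right) = -10 - -40 = -10 + 40 = 30$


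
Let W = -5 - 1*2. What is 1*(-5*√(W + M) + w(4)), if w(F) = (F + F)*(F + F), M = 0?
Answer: 64 - 5*I*√7 ≈ 64.0 - 13.229*I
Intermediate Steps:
W = -7 (W = -5 - 2 = -7)
w(F) = 4*F² (w(F) = (2*F)*(2*F) = 4*F²)
1*(-5*√(W + M) + w(4)) = 1*(-5*√(-7 + 0) + 4*4²) = 1*(-5*I*√7 + 4*16) = 1*(-5*I*√7 + 64) = 1*(64 - 5*I*√7) = 64 - 5*I*√7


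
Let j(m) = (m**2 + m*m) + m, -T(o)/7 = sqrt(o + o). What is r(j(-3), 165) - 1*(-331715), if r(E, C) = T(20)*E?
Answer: 331715 - 210*sqrt(10) ≈ 3.3105e+5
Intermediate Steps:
T(o) = -7*sqrt(2)*sqrt(o) (T(o) = -7*sqrt(o + o) = -7*sqrt(2)*sqrt(o))
j(m) = m + 2*m**2 (j(m) = (m**2 + m**2) + m = 2*m**2 + m = m + 2*m**2)
r(E, C) = -14*E*sqrt(10) (r(E, C) = (-7*sqrt(2)*sqrt(20))*E = (-7*sqrt(2)*2*sqrt(5))*E = (-14*sqrt(10))*E = -14*E*sqrt(10))
r(j(-3), 165) - 1*(-331715) = -14*(-3*(1 + 2*(-3)))*sqrt(10) - 1*(-331715) = -14*(-3*(1 - 6))*sqrt(10) + 331715 = -14*(-3*(-5))*sqrt(10) + 331715 = -14*15*sqrt(10) + 331715 = -210*sqrt(10) + 331715 = 331715 - 210*sqrt(10)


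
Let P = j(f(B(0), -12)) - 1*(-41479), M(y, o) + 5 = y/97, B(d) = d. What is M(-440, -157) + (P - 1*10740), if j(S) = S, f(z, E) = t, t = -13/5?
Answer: 14902529/485 ≈ 30727.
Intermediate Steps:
t = -13/5 (t = -13*⅕ = -13/5 ≈ -2.6000)
M(y, o) = -5 + y/97
f(z, E) = -13/5
P = 207382/5 (P = -13/5 - 1*(-41479) = -13/5 + 41479 = 207382/5 ≈ 41476.)
M(-440, -157) + (P - 1*10740) = (-5 + (1/97)*(-440)) + (207382/5 - 1*10740) = (-5 - 440/97) + (207382/5 - 10740) = -925/97 + 153682/5 = 14902529/485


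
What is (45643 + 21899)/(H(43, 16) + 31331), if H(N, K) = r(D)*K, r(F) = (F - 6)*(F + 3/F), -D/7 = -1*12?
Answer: 472794/953453 ≈ 0.49588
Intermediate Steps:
D = 84 (D = -(-7)*12 = -7*(-12) = 84)
r(F) = (-6 + F)*(F + 3/F)
H(N, K) = 91767*K/14 (H(N, K) = (3 + 84² - 18/84 - 6*84)*K = (3 + 7056 - 18*1/84 - 504)*K = (3 + 7056 - 3/14 - 504)*K = 91767*K/14)
(45643 + 21899)/(H(43, 16) + 31331) = (45643 + 21899)/((91767/14)*16 + 31331) = 67542/(734136/7 + 31331) = 67542/(953453/7) = 67542*(7/953453) = 472794/953453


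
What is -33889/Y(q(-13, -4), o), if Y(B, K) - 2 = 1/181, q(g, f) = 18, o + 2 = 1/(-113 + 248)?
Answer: -6133909/363 ≈ -16898.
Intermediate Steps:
o = -269/135 (o = -2 + 1/(-113 + 248) = -2 + 1/135 = -269/135 ≈ -1.9926)
Y(B, K) = 363/181 (Y(B, K) = 2 + 1/181 = 363/181)
-33889/Y(q(-13, -4), o) = -33889/363/181 = -33889*181/363 = -6133909/363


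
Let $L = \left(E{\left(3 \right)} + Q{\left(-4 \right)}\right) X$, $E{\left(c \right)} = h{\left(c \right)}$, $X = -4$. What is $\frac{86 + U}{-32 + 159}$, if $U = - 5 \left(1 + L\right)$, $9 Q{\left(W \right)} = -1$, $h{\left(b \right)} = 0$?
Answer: $\frac{709}{1143} \approx 0.6203$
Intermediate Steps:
$Q{\left(W \right)} = - \frac{1}{9}$ ($Q{\left(W \right)} = \frac{1}{9} \left(-1\right) = - \frac{1}{9}$)
$E{\left(c \right)} = 0$
$L = \frac{4}{9}$ ($L = \left(0 - \frac{1}{9}\right) \left(-4\right) = \left(- \frac{1}{9}\right) \left(-4\right) = \frac{4}{9} \approx 0.44444$)
$U = - \frac{65}{9}$ ($U = - 5 \left(1 + \frac{4}{9}\right) = \left(-5\right) \frac{13}{9} = - \frac{65}{9} \approx -7.2222$)
$\frac{86 + U}{-32 + 159} = \frac{86 - \frac{65}{9}}{-32 + 159} = \frac{1}{127} \cdot \frac{709}{9} = \frac{709}{1143}$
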